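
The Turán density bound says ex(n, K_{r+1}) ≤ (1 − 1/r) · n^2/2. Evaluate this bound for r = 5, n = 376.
Turán density bound = (4/5) · 376^2/2 = 282752/5 ≈ 56550.4

Turán's theorem: ex(n, K_{r+1}) is achieved by the complete r-partite Turán graph T(n, r) with parts as balanced as possible, and is at most (1 − 1/r) · n^2/2. For r = 5, n = 376: the density bound is (4/5) · 141376/2 = 282752/5 ≈ 56550.4. The integer-valued extremum is e(T(376, 5)) = 56550, which is strictly less than the density bound 282752/5 since 5 ∤ 376 (the parts of T(376, 5) cannot all be equal).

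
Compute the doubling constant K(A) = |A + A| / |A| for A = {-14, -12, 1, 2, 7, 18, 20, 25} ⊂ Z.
K = |A + A| / |A| = 32/8 = 4

Enumerate A + A = {a + b : a, b ∈ A}. With |A| = 8, there are |A|^2 = 64 ordered sum pairs; collecting distinct values, A + A = {-28, -26, -24, -13, -12, -11, -10, -7, -5, 2, 3, 4, 6, 8, 9, 11, 13, 14, 19, 20, 21, 22, 25, 26, 27, 32, 36, 38, 40, 43, 45, 50}, so |A + A| = 32. Thus K = 32/8 = 4. For comparison, the minimum possible |A + A| over all 8-element sets is 2·8 − 1 = 15 (so min K = 15/8), attained only by arithmetic progressions.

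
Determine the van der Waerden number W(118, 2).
W(118, 2) = 118 + 1 = 119

A 2-term AP is any pair of integers, so a monochromatic 2-AP exists iff some colour is used at least twice. With 118 colours, the colouring i ↦ i on {1, ..., 118} uses each colour once, avoiding any monochromatic pair, so W(118, 2) > 118. For {1, ..., 119}, pigeonhole forces two integers of the same colour, which form a monochromatic 2-AP. Hence W(118, 2) = 119.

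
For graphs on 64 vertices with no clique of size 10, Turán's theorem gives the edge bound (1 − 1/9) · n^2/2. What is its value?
Turán density bound = (8/9) · 64^2/2 = 16384/9 ≈ 1820.4444

Turán's theorem: ex(n, K_{r+1}) is achieved by the complete r-partite Turán graph T(n, r) with parts as balanced as possible, and is at most (1 − 1/r) · n^2/2. For r = 9, n = 64: the density bound is (8/9) · 4096/2 = 16384/9 ≈ 1820.4444. The integer-valued extremum is e(T(64, 9)) = 1820, which is strictly less than the density bound 16384/9 since 9 ∤ 64 (the parts of T(64, 9) cannot all be equal).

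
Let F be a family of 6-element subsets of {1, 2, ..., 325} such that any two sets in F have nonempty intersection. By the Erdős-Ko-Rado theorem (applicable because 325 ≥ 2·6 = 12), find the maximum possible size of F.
max |F| = C(324, 5) = 28845440064

Erdős-Ko-Rado (1961): when n ≥ 2k, max |F| = C(n−1, k−1). The bound is attained by the star {A : i ∈ A} for any fixed i ∈ [n]. Here C(325−1, 6−1) = C(324, 5) = 28845440064.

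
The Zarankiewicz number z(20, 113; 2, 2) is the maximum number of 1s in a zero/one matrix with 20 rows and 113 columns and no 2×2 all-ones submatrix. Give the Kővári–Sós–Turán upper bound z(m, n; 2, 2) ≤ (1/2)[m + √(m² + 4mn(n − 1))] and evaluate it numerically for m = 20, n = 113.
z(20, 113; 2, 2) ≤ (1/2)[20 + √(20² + 4·20·113·112)] = (1/2)[20 + √1012880] = 513.2097

Kővári–Sós–Turán: let r_1, ..., r_20 be the row sums and z = Σ r_i the total number of 1s. Each pair of columns can share at most one row with both entries 1 (else a 2×2 all-ones block appears), so Σ_i C(r_i, 2) ≤ C(113, 2) = 6328. By convexity Σ_i C(r_i, 2) ≥ 20·C(z/20, 2) = z(z − 20)/(2·20), giving z² − 20z − 20·113·112 ≤ 0 and hence z ≤ (1/2)[20 + √(400 + 4·253120)] = (1/2)[20 + √1012880] ≈ (1/2)(20 + 1006.4194) = 513.2097.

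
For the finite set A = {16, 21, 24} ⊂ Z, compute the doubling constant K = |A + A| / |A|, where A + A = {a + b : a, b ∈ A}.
K = |A + A| / |A| = 6/3 = 2

Enumerate A + A = {a + b : a, b ∈ A}. With |A| = 3, there are |A|^2 = 9 ordered sum pairs; collecting distinct values, A + A = {32, 37, 40, 42, 45, 48}, so |A + A| = 6. Thus K = 6/3 = 2. For comparison, the minimum possible |A + A| over all 3-element sets is 2·3 − 1 = 5 (so min K = 5/3), attained only by arithmetic progressions.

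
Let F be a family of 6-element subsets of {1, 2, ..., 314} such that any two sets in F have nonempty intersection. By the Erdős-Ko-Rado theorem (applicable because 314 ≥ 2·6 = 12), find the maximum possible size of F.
max |F| = C(313, 5) = 24243663522

The Erdős-Ko-Rado theorem states: for n ≥ 2k, an intersecting family of k-subsets of an n-element set has size at most C(n − 1, k − 1), with equality for 'star' families {A ⊆ [n] : |A| = k, i ∈ A} (fix an element i). For n = 314, k = 6: C(313, 5) = 24243663522.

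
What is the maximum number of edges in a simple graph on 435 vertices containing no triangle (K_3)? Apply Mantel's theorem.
ex(435, K_3) = ⌊435^2/4⌋ = 47306

Mantel (1907): a triangle-free graph on n vertices has at most ⌊n^2/4⌋ edges, with equality for the complete bipartite graph K_{⌊n/2⌋, ⌈n/2⌉}. For n = 435: ⌊435^2/4⌋ = ⌊189225/4⌋ = 47306. The extremal graph is K_{217, 218}, which has 217·218 = 47306 edges.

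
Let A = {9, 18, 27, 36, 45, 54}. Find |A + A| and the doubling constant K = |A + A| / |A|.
K = |A + A| / |A| = 11/6

Enumerate A + A = {a + b : a, b ∈ A}. With |A| = 6, there are |A|^2 = 36 ordered sum pairs; collecting distinct values, A + A = {18, 27, 36, 45, 54, 63, 72, 81, 90, 99, 108}, so |A + A| = 11. Thus K = 11/6. Here |A + A| = 2|A| − 1 = 11, the minimum possible — so K = 11/6 is minimal, which holds iff A is an arithmetic progression.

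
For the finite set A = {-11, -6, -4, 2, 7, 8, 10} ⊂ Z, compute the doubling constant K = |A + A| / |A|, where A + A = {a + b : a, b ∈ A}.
K = |A + A| / |A| = 25/7

Enumerate A + A = {a + b : a, b ∈ A}. With |A| = 7, there are |A|^2 = 49 ordered sum pairs; collecting distinct values, A + A = {-22, -17, -15, -12, -10, -9, -8, -4, -3, -2, -1, 1, 2, 3, 4, 6, 9, 10, 12, 14, 15, 16, 17, 18, 20}, so |A + A| = 25. Thus K = 25/7. For comparison, the minimum possible |A + A| over all 7-element sets is 2·7 − 1 = 13 (so min K = 13/7), attained only by arithmetic progressions.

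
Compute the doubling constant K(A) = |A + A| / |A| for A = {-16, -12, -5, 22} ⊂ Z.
K = |A + A| / |A| = 10/4 = 5/2

Enumerate A + A = {a + b : a, b ∈ A}. With |A| = 4, there are |A|^2 = 16 ordered sum pairs; collecting distinct values, A + A = {-32, -28, -24, -21, -17, -10, 6, 10, 17, 44}, so |A + A| = 10. Thus K = 10/4 = 5/2. For comparison, the minimum possible |A + A| over all 4-element sets is 2·4 − 1 = 7 (so min K = 7/4), attained only by arithmetic progressions.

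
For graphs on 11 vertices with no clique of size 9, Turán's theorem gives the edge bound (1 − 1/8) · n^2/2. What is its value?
Turán density bound = (7/8) · 11^2/2 = 847/16 ≈ 52.9375

Turán's theorem: ex(n, K_{r+1}) is achieved by the complete r-partite Turán graph T(n, r) with parts as balanced as possible, and is at most (1 − 1/r) · n^2/2. For r = 8, n = 11: the density bound is (7/8) · 121/2 = 847/16 ≈ 52.9375. The integer-valued extremum is e(T(11, 8)) = 52, which is strictly less than the density bound 847/16 since 8 ∤ 11 (the parts of T(11, 8) cannot all be equal).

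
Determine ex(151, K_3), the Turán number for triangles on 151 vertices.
ex(151, K_3) = ⌊151^2/4⌋ = 5700

Mantel (1907): a triangle-free graph on n vertices has at most ⌊n^2/4⌋ edges, with equality for the complete bipartite graph K_{⌊n/2⌋, ⌈n/2⌉}. For n = 151: ⌊151^2/4⌋ = ⌊22801/4⌋ = 5700. The extremal graph is K_{75, 76}, which has 75·76 = 5700 edges.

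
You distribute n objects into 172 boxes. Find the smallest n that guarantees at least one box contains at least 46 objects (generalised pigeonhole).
n = (46 − 1)·172 + 1 = 7741

By the generalised pigeonhole principle, to guarantee some box contains ≥ r objects we need more than (r − 1) · k objects total. Threshold: n = (r − 1) · k + 1. With r = 46 and k = 172: n = 45 · 172 + 1 = 7740 + 1 = 7741. For n = 7740 = 45 · 172, we can put exactly 45 objects in every box, avoiding 46 in any single one — so 7741 is tight.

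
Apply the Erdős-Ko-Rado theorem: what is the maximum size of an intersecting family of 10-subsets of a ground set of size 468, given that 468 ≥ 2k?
max |F| = C(467, 9) = 2694046621027065810

Erdős-Ko-Rado (1961): when n ≥ 2k, max |F| = C(n−1, k−1). The bound is attained by the star {A : i ∈ A} for any fixed i ∈ [n]. Here C(468−1, 10−1) = C(467, 9) = 2694046621027065810.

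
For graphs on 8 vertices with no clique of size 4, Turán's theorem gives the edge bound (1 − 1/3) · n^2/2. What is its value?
Turán density bound = (2/3) · 8^2/2 = 64/3 ≈ 21.3333

Turán's theorem: ex(n, K_{r+1}) is achieved by the complete r-partite Turán graph T(n, r) with parts as balanced as possible, and is at most (1 − 1/r) · n^2/2. For r = 3, n = 8: the density bound is (2/3) · 64/2 = 64/3 ≈ 21.3333. The integer-valued extremum is e(T(8, 3)) = 21, which is strictly less than the density bound 64/3 since 3 ∤ 8 (the parts of T(8, 3) cannot all be equal).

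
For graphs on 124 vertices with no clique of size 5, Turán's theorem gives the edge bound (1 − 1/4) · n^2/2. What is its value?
Turán density bound = (3/4) · 124^2/2 = 5766

Turán's theorem: ex(n, K_{r+1}) is achieved by the complete r-partite Turán graph T(n, r) with parts as balanced as possible, and is at most (1 − 1/r) · n^2/2. For r = 4, n = 124: the density bound is (3/4) · 15376/2 = 5766. Since 4 ∣ 124, the Turán graph T(124, 4) has parts of equal size 31, and its edge count e(T(124, 4)) = 5766 attains the density bound exactly.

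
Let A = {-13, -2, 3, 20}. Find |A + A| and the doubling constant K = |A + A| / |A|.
K = |A + A| / |A| = 10/4 = 5/2

Enumerate A + A = {a + b : a, b ∈ A}. With |A| = 4, there are |A|^2 = 16 ordered sum pairs; collecting distinct values, A + A = {-26, -15, -10, -4, 1, 6, 7, 18, 23, 40}, so |A + A| = 10. Thus K = 10/4 = 5/2. For comparison, the minimum possible |A + A| over all 4-element sets is 2·4 − 1 = 7 (so min K = 7/4), attained only by arithmetic progressions.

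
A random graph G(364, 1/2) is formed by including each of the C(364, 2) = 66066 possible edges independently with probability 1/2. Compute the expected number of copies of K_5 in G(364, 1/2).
E[# K_5] = C(364, 5) · (1/2)^C(5, 2) = 51801822072 / 2^10 = 6475227759/128 = 50587716.8671875

For each 5-subset S of vertices (there are C(364, 5) = 51801822072 such S), let X_S = 1 if S induces a K_5 (all C(5, 2) = 10 edges present). Then P(X_S = 1) = (1/2)^10 = 1/1024. By linearity of expectation, E[# K_5] = C(364, 5) · (1/2)^10 = 51801822072 / 1024 = 6475227759/128 = 50587716.8671875.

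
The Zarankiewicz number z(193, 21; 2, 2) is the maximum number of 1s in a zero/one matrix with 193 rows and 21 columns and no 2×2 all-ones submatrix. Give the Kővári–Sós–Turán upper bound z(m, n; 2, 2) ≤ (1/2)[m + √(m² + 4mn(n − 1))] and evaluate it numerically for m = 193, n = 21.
z(193, 21; 2, 2) ≤ (1/2)[193 + √(193² + 4·193·21·20)] = (1/2)[193 + √361489] = 397.1198

Kővári–Sós–Turán: let r_1, ..., r_193 be the row sums and z = Σ r_i the total number of 1s. Each pair of columns can share at most one row with both entries 1 (else a 2×2 all-ones block appears), so Σ_i C(r_i, 2) ≤ C(21, 2) = 210. By convexity Σ_i C(r_i, 2) ≥ 193·C(z/193, 2) = z(z − 193)/(2·193), giving z² − 193z − 193·21·20 ≤ 0 and hence z ≤ (1/2)[193 + √(37249 + 4·81060)] = (1/2)[193 + √361489] ≈ (1/2)(193 + 601.2396) = 397.1198.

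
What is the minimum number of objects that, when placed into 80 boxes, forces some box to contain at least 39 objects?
n = (39 − 1)·80 + 1 = 3041

By the generalised pigeonhole principle, to guarantee some box contains ≥ r objects we need more than (r − 1) · k objects total. Threshold: n = (r − 1) · k + 1. With r = 39 and k = 80: n = 38 · 80 + 1 = 3040 + 1 = 3041. For n = 3040 = 38 · 80, we can put exactly 38 objects in every box, avoiding 39 in any single one — so 3041 is tight.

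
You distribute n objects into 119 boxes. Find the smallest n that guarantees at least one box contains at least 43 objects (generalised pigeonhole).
n = (43 − 1)·119 + 1 = 4999

By the generalised pigeonhole principle, to guarantee some box contains ≥ r objects we need more than (r − 1) · k objects total. Threshold: n = (r − 1) · k + 1. With r = 43 and k = 119: n = 42 · 119 + 1 = 4998 + 1 = 4999. For n = 4998 = 42 · 119, we can put exactly 42 objects in every box, avoiding 43 in any single one — so 4999 is tight.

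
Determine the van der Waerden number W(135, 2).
W(135, 2) = 135 + 1 = 136

A 2-term AP is any pair of integers, so a monochromatic 2-AP exists iff some colour is used at least twice. With 135 colours, the colouring i ↦ i on {1, ..., 135} uses each colour once, avoiding any monochromatic pair, so W(135, 2) > 135. For {1, ..., 136}, pigeonhole forces two integers of the same colour, which form a monochromatic 2-AP. Hence W(135, 2) = 136.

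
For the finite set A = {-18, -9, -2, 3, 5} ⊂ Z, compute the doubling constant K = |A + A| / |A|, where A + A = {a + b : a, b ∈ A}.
K = |A + A| / |A| = 14/5

Enumerate A + A = {a + b : a, b ∈ A}. With |A| = 5, there are |A|^2 = 25 ordered sum pairs; collecting distinct values, A + A = {-36, -27, -20, -18, -15, -13, -11, -6, -4, 1, 3, 6, 8, 10}, so |A + A| = 14. Thus K = 14/5. For comparison, the minimum possible |A + A| over all 5-element sets is 2·5 − 1 = 9 (so min K = 9/5), attained only by arithmetic progressions.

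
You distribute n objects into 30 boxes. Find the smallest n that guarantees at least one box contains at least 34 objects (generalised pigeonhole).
n = (34 − 1)·30 + 1 = 991

By the generalised pigeonhole principle, to guarantee some box contains ≥ r objects we need more than (r − 1) · k objects total. Threshold: n = (r − 1) · k + 1. With r = 34 and k = 30: n = 33 · 30 + 1 = 990 + 1 = 991. For n = 990 = 33 · 30, we can put exactly 33 objects in every box, avoiding 34 in any single one — so 991 is tight.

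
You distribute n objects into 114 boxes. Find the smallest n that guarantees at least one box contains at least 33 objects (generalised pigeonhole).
n = (33 − 1)·114 + 1 = 3649

By the generalised pigeonhole principle, to guarantee some box contains ≥ r objects we need more than (r − 1) · k objects total. Threshold: n = (r − 1) · k + 1. With r = 33 and k = 114: n = 32 · 114 + 1 = 3648 + 1 = 3649. For n = 3648 = 32 · 114, we can put exactly 32 objects in every box, avoiding 33 in any single one — so 3649 is tight.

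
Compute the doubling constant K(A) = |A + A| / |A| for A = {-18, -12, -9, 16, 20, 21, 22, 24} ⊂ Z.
K = |A + A| / |A| = 31/8

Enumerate A + A = {a + b : a, b ∈ A}. With |A| = 8, there are |A|^2 = 64 ordered sum pairs; collecting distinct values, A + A = {-36, -30, -27, -24, -21, -18, -2, 2, 3, 4, 6, 7, 8, 9, 10, 11, 12, 13, 15, 32, 36, 37, 38, 40, 41, 42, 43, 44, 45, 46, 48}, so |A + A| = 31. Thus K = 31/8. For comparison, the minimum possible |A + A| over all 8-element sets is 2·8 − 1 = 15 (so min K = 15/8), attained only by arithmetic progressions.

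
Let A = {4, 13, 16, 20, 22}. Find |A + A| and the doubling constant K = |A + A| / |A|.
K = |A + A| / |A| = 14/5

Enumerate A + A = {a + b : a, b ∈ A}. With |A| = 5, there are |A|^2 = 25 ordered sum pairs; collecting distinct values, A + A = {8, 17, 20, 24, 26, 29, 32, 33, 35, 36, 38, 40, 42, 44}, so |A + A| = 14. Thus K = 14/5. For comparison, the minimum possible |A + A| over all 5-element sets is 2·5 − 1 = 9 (so min K = 9/5), attained only by arithmetic progressions.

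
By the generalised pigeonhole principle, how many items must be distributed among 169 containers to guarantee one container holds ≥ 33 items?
n = (33 − 1)·169 + 1 = 5409

By the generalised pigeonhole principle, to guarantee some box contains ≥ r objects we need more than (r − 1) · k objects total. Threshold: n = (r − 1) · k + 1. With r = 33 and k = 169: n = 32 · 169 + 1 = 5408 + 1 = 5409. For n = 5408 = 32 · 169, we can put exactly 32 objects in every box, avoiding 33 in any single one — so 5409 is tight.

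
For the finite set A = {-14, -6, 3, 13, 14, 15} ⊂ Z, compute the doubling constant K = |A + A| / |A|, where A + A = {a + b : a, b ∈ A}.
K = |A + A| / |A| = 20/6 = 10/3

Enumerate A + A = {a + b : a, b ∈ A}. With |A| = 6, there are |A|^2 = 36 ordered sum pairs; collecting distinct values, A + A = {-28, -20, -12, -11, -3, -1, 0, 1, 6, 7, 8, 9, 16, 17, 18, 26, 27, 28, 29, 30}, so |A + A| = 20. Thus K = 20/6 = 10/3. For comparison, the minimum possible |A + A| over all 6-element sets is 2·6 − 1 = 11 (so min K = 11/6), attained only by arithmetic progressions.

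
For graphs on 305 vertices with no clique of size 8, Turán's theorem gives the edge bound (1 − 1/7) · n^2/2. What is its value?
Turán density bound = (6/7) · 305^2/2 = 279075/7 ≈ 39867.8571

Turán's theorem: ex(n, K_{r+1}) is achieved by the complete r-partite Turán graph T(n, r) with parts as balanced as possible, and is at most (1 − 1/r) · n^2/2. For r = 7, n = 305: the density bound is (6/7) · 93025/2 = 279075/7 ≈ 39867.8571. The integer-valued extremum is e(T(305, 7)) = 39867, which is strictly less than the density bound 279075/7 since 7 ∤ 305 (the parts of T(305, 7) cannot all be equal).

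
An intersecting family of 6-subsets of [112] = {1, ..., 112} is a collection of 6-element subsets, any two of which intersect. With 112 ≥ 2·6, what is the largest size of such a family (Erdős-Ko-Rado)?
max |F| = C(111, 5) = 128164707

Erdős-Ko-Rado (1961): when n ≥ 2k, max |F| = C(n−1, k−1). The bound is attained by the star {A : i ∈ A} for any fixed i ∈ [n]. Here C(112−1, 6−1) = C(111, 5) = 128164707.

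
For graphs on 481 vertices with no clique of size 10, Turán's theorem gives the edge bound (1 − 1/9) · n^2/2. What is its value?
Turán density bound = (8/9) · 481^2/2 = 925444/9 ≈ 102827.1111

Turán's theorem: ex(n, K_{r+1}) is achieved by the complete r-partite Turán graph T(n, r) with parts as balanced as possible, and is at most (1 − 1/r) · n^2/2. For r = 9, n = 481: the density bound is (8/9) · 231361/2 = 925444/9 ≈ 102827.1111. The integer-valued extremum is e(T(481, 9)) = 102826, which is strictly less than the density bound 925444/9 since 9 ∤ 481 (the parts of T(481, 9) cannot all be equal).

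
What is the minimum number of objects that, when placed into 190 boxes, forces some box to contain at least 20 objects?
n = (20 − 1)·190 + 1 = 3611

By the generalised pigeonhole principle, to guarantee some box contains ≥ r objects we need more than (r − 1) · k objects total. Threshold: n = (r − 1) · k + 1. With r = 20 and k = 190: n = 19 · 190 + 1 = 3610 + 1 = 3611. For n = 3610 = 19 · 190, we can put exactly 19 objects in every box, avoiding 20 in any single one — so 3611 is tight.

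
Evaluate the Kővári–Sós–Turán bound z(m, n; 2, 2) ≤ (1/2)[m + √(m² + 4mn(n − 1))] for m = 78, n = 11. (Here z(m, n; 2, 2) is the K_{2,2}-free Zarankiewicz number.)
z(78, 11; 2, 2) ≤ (1/2)[78 + √(78² + 4·78·11·10)] = (1/2)[78 + √40404] = 139.5037

Kővári–Sós–Turán: let r_1, ..., r_78 be the row sums and z = Σ r_i the total number of 1s. Each pair of columns can share at most one row with both entries 1 (else a 2×2 all-ones block appears), so Σ_i C(r_i, 2) ≤ C(11, 2) = 55. By convexity Σ_i C(r_i, 2) ≥ 78·C(z/78, 2) = z(z − 78)/(2·78), giving z² − 78z − 78·11·10 ≤ 0 and hence z ≤ (1/2)[78 + √(6084 + 4·8580)] = (1/2)[78 + √40404] ≈ (1/2)(78 + 201.0075) = 139.5037.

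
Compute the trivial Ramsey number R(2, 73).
R(2, 73) = 73

R(2, k) = k for all k ≥ 2: in a 2-colouring of K_k, either some edge is red (a red K_2) or all edges are blue (a blue K_k). And K_{72} coloured all-blue has no blue K_73, so R(2, 73) > 72. Hence R(2, 73) = 73.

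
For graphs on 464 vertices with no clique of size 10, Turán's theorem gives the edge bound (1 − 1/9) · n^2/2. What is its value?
Turán density bound = (8/9) · 464^2/2 = 861184/9 ≈ 95687.1111

Turán's theorem: ex(n, K_{r+1}) is achieved by the complete r-partite Turán graph T(n, r) with parts as balanced as possible, and is at most (1 − 1/r) · n^2/2. For r = 9, n = 464: the density bound is (8/9) · 215296/2 = 861184/9 ≈ 95687.1111. The integer-valued extremum is e(T(464, 9)) = 95686, which is strictly less than the density bound 861184/9 since 9 ∤ 464 (the parts of T(464, 9) cannot all be equal).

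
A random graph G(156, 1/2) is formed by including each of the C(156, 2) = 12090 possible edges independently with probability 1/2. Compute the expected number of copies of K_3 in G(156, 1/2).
E[# K_3] = C(156, 3) · (1/2)^C(3, 2) = 620620 / 2^3 = 155155/2 = 77577.5

For each 3-subset S of vertices (there are C(156, 3) = 620620 such S), let X_S = 1 if S induces a K_3 (all C(3, 2) = 3 edges present). Then P(X_S = 1) = (1/2)^3 = 1/8. By linearity of expectation, E[# K_3] = C(156, 3) · (1/2)^3 = 620620 / 8 = 155155/2 = 77577.5.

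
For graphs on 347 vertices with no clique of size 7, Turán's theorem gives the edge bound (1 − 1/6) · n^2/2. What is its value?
Turán density bound = (5/6) · 347^2/2 = 602045/12 ≈ 50170.4167

Turán's theorem: ex(n, K_{r+1}) is achieved by the complete r-partite Turán graph T(n, r) with parts as balanced as possible, and is at most (1 − 1/r) · n^2/2. For r = 6, n = 347: the density bound is (5/6) · 120409/2 = 602045/12 ≈ 50170.4167. The integer-valued extremum is e(T(347, 6)) = 50170, which is strictly less than the density bound 602045/12 since 6 ∤ 347 (the parts of T(347, 6) cannot all be equal).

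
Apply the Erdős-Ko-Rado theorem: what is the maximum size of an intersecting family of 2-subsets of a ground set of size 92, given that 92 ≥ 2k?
max |F| = C(91, 1) = 91

The Erdős-Ko-Rado theorem states: for n ≥ 2k, an intersecting family of k-subsets of an n-element set has size at most C(n − 1, k − 1), with equality for 'star' families {A ⊆ [n] : |A| = k, i ∈ A} (fix an element i). For n = 92, k = 2: C(91, 1) = 91.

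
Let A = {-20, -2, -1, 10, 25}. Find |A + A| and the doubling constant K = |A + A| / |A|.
K = |A + A| / |A| = 15/5 = 3

Enumerate A + A = {a + b : a, b ∈ A}. With |A| = 5, there are |A|^2 = 25 ordered sum pairs; collecting distinct values, A + A = {-40, -22, -21, -10, -4, -3, -2, 5, 8, 9, 20, 23, 24, 35, 50}, so |A + A| = 15. Thus K = 15/5 = 3. For comparison, the minimum possible |A + A| over all 5-element sets is 2·5 − 1 = 9 (so min K = 9/5), attained only by arithmetic progressions.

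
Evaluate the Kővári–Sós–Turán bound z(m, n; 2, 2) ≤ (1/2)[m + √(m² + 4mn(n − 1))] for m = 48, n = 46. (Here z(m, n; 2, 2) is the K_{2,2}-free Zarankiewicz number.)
z(48, 46; 2, 2) ≤ (1/2)[48 + √(48² + 4·48·46·45)] = (1/2)[48 + √399744] = 340.1266

Kővári–Sós–Turán: let r_1, ..., r_48 be the row sums and z = Σ r_i the total number of 1s. Each pair of columns can share at most one row with both entries 1 (else a 2×2 all-ones block appears), so Σ_i C(r_i, 2) ≤ C(46, 2) = 1035. By convexity Σ_i C(r_i, 2) ≥ 48·C(z/48, 2) = z(z − 48)/(2·48), giving z² − 48z − 48·46·45 ≤ 0 and hence z ≤ (1/2)[48 + √(2304 + 4·99360)] = (1/2)[48 + √399744] ≈ (1/2)(48 + 632.2531) = 340.1266.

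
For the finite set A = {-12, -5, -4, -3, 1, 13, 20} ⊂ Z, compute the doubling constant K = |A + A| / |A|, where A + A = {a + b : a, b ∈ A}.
K = |A + A| / |A| = 26/7

Enumerate A + A = {a + b : a, b ∈ A}. With |A| = 7, there are |A|^2 = 49 ordered sum pairs; collecting distinct values, A + A = {-24, -17, -16, -15, -11, -10, -9, -8, -7, -6, -4, -3, -2, 1, 2, 8, 9, 10, 14, 15, 16, 17, 21, 26, 33, 40}, so |A + A| = 26. Thus K = 26/7. For comparison, the minimum possible |A + A| over all 7-element sets is 2·7 − 1 = 13 (so min K = 13/7), attained only by arithmetic progressions.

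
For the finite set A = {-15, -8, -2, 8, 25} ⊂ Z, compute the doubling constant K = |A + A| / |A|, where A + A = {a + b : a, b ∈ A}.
K = |A + A| / |A| = 15/5 = 3

Enumerate A + A = {a + b : a, b ∈ A}. With |A| = 5, there are |A|^2 = 25 ordered sum pairs; collecting distinct values, A + A = {-30, -23, -17, -16, -10, -7, -4, 0, 6, 10, 16, 17, 23, 33, 50}, so |A + A| = 15. Thus K = 15/5 = 3. For comparison, the minimum possible |A + A| over all 5-element sets is 2·5 − 1 = 9 (so min K = 9/5), attained only by arithmetic progressions.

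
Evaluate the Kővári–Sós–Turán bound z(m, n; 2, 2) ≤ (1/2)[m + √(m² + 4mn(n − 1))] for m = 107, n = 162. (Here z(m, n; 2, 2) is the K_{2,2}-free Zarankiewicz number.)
z(107, 162; 2, 2) ≤ (1/2)[107 + √(107² + 4·107·162·161)] = (1/2)[107 + √11174545] = 1724.9174

Kővári–Sós–Turán: let r_1, ..., r_107 be the row sums and z = Σ r_i the total number of 1s. Each pair of columns can share at most one row with both entries 1 (else a 2×2 all-ones block appears), so Σ_i C(r_i, 2) ≤ C(162, 2) = 13041. By convexity Σ_i C(r_i, 2) ≥ 107·C(z/107, 2) = z(z − 107)/(2·107), giving z² − 107z − 107·162·161 ≤ 0 and hence z ≤ (1/2)[107 + √(11449 + 4·2790774)] = (1/2)[107 + √11174545] ≈ (1/2)(107 + 3342.8349) = 1724.9174.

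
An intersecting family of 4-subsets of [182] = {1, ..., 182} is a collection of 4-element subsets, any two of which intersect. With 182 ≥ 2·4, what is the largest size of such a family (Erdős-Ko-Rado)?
max |F| = C(181, 3) = 971970

Erdős-Ko-Rado (1961): when n ≥ 2k, max |F| = C(n−1, k−1). The bound is attained by the star {A : i ∈ A} for any fixed i ∈ [n]. Here C(182−1, 4−1) = C(181, 3) = 971970.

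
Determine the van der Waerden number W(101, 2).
W(101, 2) = 101 + 1 = 102

A 2-term AP is any pair of integers, so a monochromatic 2-AP exists iff some colour is used at least twice. With 101 colours, the colouring i ↦ i on {1, ..., 101} uses each colour once, avoiding any monochromatic pair, so W(101, 2) > 101. For {1, ..., 102}, pigeonhole forces two integers of the same colour, which form a monochromatic 2-AP. Hence W(101, 2) = 102.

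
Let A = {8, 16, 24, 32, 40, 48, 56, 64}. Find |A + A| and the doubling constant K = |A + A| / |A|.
K = |A + A| / |A| = 15/8

Enumerate A + A = {a + b : a, b ∈ A}. With |A| = 8, there are |A|^2 = 64 ordered sum pairs; collecting distinct values, A + A = {16, 24, 32, 40, 48, 56, 64, 72, 80, 88, 96, 104, 112, 120, 128}, so |A + A| = 15. Thus K = 15/8. Here |A + A| = 2|A| − 1 = 15, the minimum possible — so K = 15/8 is minimal, which holds iff A is an arithmetic progression.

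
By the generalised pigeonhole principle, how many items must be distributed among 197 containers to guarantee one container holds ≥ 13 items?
n = (13 − 1)·197 + 1 = 2365

By the generalised pigeonhole principle, to guarantee some box contains ≥ r objects we need more than (r − 1) · k objects total. Threshold: n = (r − 1) · k + 1. With r = 13 and k = 197: n = 12 · 197 + 1 = 2364 + 1 = 2365. For n = 2364 = 12 · 197, we can put exactly 12 objects in every box, avoiding 13 in any single one — so 2365 is tight.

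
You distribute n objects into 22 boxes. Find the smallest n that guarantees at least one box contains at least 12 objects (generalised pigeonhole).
n = (12 − 1)·22 + 1 = 243

By the generalised pigeonhole principle, to guarantee some box contains ≥ r objects we need more than (r − 1) · k objects total. Threshold: n = (r − 1) · k + 1. With r = 12 and k = 22: n = 11 · 22 + 1 = 242 + 1 = 243. For n = 242 = 11 · 22, we can put exactly 11 objects in every box, avoiding 12 in any single one — so 243 is tight.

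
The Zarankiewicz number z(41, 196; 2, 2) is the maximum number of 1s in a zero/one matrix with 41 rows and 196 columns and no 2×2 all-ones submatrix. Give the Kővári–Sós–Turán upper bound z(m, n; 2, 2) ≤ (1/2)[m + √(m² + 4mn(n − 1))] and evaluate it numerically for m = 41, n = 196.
z(41, 196; 2, 2) ≤ (1/2)[41 + √(41² + 4·41·196·195)] = (1/2)[41 + √6269761] = 1272.4745

Kővári–Sós–Turán: let r_1, ..., r_41 be the row sums and z = Σ r_i the total number of 1s. Each pair of columns can share at most one row with both entries 1 (else a 2×2 all-ones block appears), so Σ_i C(r_i, 2) ≤ C(196, 2) = 19110. By convexity Σ_i C(r_i, 2) ≥ 41·C(z/41, 2) = z(z − 41)/(2·41), giving z² − 41z − 41·196·195 ≤ 0 and hence z ≤ (1/2)[41 + √(1681 + 4·1567020)] = (1/2)[41 + √6269761] ≈ (1/2)(41 + 2503.9491) = 1272.4745.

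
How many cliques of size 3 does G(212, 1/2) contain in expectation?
E[# K_3] = C(212, 3) · (1/2)^C(3, 2) = 1565620 / 2^3 = 391405/2 = 195702.5

For each 3-subset S of vertices (there are C(212, 3) = 1565620 such S), let X_S = 1 if S induces a K_3 (all C(3, 2) = 3 edges present). Then P(X_S = 1) = (1/2)^3 = 1/8. By linearity of expectation, E[# K_3] = C(212, 3) · (1/2)^3 = 1565620 / 8 = 391405/2 = 195702.5.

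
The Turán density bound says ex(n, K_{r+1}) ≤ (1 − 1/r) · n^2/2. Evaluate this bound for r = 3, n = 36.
Turán density bound = (2/3) · 36^2/2 = 432

Turán's theorem: ex(n, K_{r+1}) is achieved by the complete r-partite Turán graph T(n, r) with parts as balanced as possible, and is at most (1 − 1/r) · n^2/2. For r = 3, n = 36: the density bound is (2/3) · 1296/2 = 432. Since 3 ∣ 36, the Turán graph T(36, 3) has parts of equal size 12, and its edge count e(T(36, 3)) = 432 attains the density bound exactly.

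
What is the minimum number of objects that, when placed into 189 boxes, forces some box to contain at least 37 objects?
n = (37 − 1)·189 + 1 = 6805

By the generalised pigeonhole principle, to guarantee some box contains ≥ r objects we need more than (r − 1) · k objects total. Threshold: n = (r − 1) · k + 1. With r = 37 and k = 189: n = 36 · 189 + 1 = 6804 + 1 = 6805. For n = 6804 = 36 · 189, we can put exactly 36 objects in every box, avoiding 37 in any single one — so 6805 is tight.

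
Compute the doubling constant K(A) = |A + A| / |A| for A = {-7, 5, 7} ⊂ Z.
K = |A + A| / |A| = 6/3 = 2

Enumerate A + A = {a + b : a, b ∈ A}. With |A| = 3, there are |A|^2 = 9 ordered sum pairs; collecting distinct values, A + A = {-14, -2, 0, 10, 12, 14}, so |A + A| = 6. Thus K = 6/3 = 2. For comparison, the minimum possible |A + A| over all 3-element sets is 2·3 − 1 = 5 (so min K = 5/3), attained only by arithmetic progressions.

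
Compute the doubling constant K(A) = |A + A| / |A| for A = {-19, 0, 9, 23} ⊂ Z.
K = |A + A| / |A| = 10/4 = 5/2

Enumerate A + A = {a + b : a, b ∈ A}. With |A| = 4, there are |A|^2 = 16 ordered sum pairs; collecting distinct values, A + A = {-38, -19, -10, 0, 4, 9, 18, 23, 32, 46}, so |A + A| = 10. Thus K = 10/4 = 5/2. For comparison, the minimum possible |A + A| over all 4-element sets is 2·4 − 1 = 7 (so min K = 7/4), attained only by arithmetic progressions.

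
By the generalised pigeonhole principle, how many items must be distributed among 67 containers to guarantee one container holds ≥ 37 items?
n = (37 − 1)·67 + 1 = 2413

By the generalised pigeonhole principle, to guarantee some box contains ≥ r objects we need more than (r − 1) · k objects total. Threshold: n = (r − 1) · k + 1. With r = 37 and k = 67: n = 36 · 67 + 1 = 2412 + 1 = 2413. For n = 2412 = 36 · 67, we can put exactly 36 objects in every box, avoiding 37 in any single one — so 2413 is tight.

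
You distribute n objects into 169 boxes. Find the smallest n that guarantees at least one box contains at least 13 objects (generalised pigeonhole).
n = (13 − 1)·169 + 1 = 2029

By the generalised pigeonhole principle, to guarantee some box contains ≥ r objects we need more than (r − 1) · k objects total. Threshold: n = (r − 1) · k + 1. With r = 13 and k = 169: n = 12 · 169 + 1 = 2028 + 1 = 2029. For n = 2028 = 12 · 169, we can put exactly 12 objects in every box, avoiding 13 in any single one — so 2029 is tight.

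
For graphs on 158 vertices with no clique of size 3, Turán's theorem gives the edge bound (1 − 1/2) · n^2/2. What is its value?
Turán density bound = (1/2) · 158^2/2 = 6241

Turán's theorem: ex(n, K_{r+1}) is achieved by the complete r-partite Turán graph T(n, r) with parts as balanced as possible, and is at most (1 − 1/r) · n^2/2. For r = 2, n = 158: the density bound is (1/2) · 24964/2 = 6241. Since 2 ∣ 158, the Turán graph T(158, 2) has parts of equal size 79, and its edge count e(T(158, 2)) = 6241 attains the density bound exactly.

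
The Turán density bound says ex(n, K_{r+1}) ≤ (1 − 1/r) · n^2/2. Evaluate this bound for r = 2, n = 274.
Turán density bound = (1/2) · 274^2/2 = 18769

Turán's theorem: ex(n, K_{r+1}) is achieved by the complete r-partite Turán graph T(n, r) with parts as balanced as possible, and is at most (1 − 1/r) · n^2/2. For r = 2, n = 274: the density bound is (1/2) · 75076/2 = 18769. Since 2 ∣ 274, the Turán graph T(274, 2) has parts of equal size 137, and its edge count e(T(274, 2)) = 18769 attains the density bound exactly.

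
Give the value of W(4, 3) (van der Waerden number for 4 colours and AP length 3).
W(4, 3) = 76

This is a classical value, W(4, 3) = 76, established by combining an explicit 4-colouring of {1, ..., 75} with no monochromatic 3-AP (giving the lower bound W(4, 3) > 75) and a finite case analysis / exhaustive computer search showing every 4-colouring of {1, ..., 76} has such an AP.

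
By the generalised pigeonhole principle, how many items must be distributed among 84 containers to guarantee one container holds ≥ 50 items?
n = (50 − 1)·84 + 1 = 4117

By the generalised pigeonhole principle, to guarantee some box contains ≥ r objects we need more than (r − 1) · k objects total. Threshold: n = (r − 1) · k + 1. With r = 50 and k = 84: n = 49 · 84 + 1 = 4116 + 1 = 4117. For n = 4116 = 49 · 84, we can put exactly 49 objects in every box, avoiding 50 in any single one — so 4117 is tight.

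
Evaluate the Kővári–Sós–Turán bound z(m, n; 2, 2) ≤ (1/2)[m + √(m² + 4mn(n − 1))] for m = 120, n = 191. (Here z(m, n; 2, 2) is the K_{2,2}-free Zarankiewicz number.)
z(120, 191; 2, 2) ≤ (1/2)[120 + √(120² + 4·120·191·190)] = (1/2)[120 + √17433600] = 2147.6781

Kővári–Sós–Turán: let r_1, ..., r_120 be the row sums and z = Σ r_i the total number of 1s. Each pair of columns can share at most one row with both entries 1 (else a 2×2 all-ones block appears), so Σ_i C(r_i, 2) ≤ C(191, 2) = 18145. By convexity Σ_i C(r_i, 2) ≥ 120·C(z/120, 2) = z(z − 120)/(2·120), giving z² − 120z − 120·191·190 ≤ 0 and hence z ≤ (1/2)[120 + √(14400 + 4·4354800)] = (1/2)[120 + √17433600] ≈ (1/2)(120 + 4175.3563) = 2147.6781.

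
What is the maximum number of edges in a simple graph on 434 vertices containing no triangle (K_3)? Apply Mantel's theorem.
ex(434, K_3) = ⌊434^2/4⌋ = 47089

Mantel (1907): a triangle-free graph on n vertices has at most ⌊n^2/4⌋ edges, with equality for the complete bipartite graph K_{⌊n/2⌋, ⌈n/2⌉}. For n = 434: ⌊434^2/4⌋ = ⌊188356/4⌋ = 47089. The extremal graph is K_{217, 217}, which has 217·217 = 47089 edges.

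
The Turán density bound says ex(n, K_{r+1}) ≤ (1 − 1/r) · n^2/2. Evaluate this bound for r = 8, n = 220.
Turán density bound = (7/8) · 220^2/2 = 21175

Turán's theorem: ex(n, K_{r+1}) is achieved by the complete r-partite Turán graph T(n, r) with parts as balanced as possible, and is at most (1 − 1/r) · n^2/2. For r = 8, n = 220: the density bound is (7/8) · 48400/2 = 21175. The integer-valued extremum is e(T(220, 8)) = 21174, which is strictly less than the density bound 21175 since 8 ∤ 220 (the parts of T(220, 8) cannot all be equal).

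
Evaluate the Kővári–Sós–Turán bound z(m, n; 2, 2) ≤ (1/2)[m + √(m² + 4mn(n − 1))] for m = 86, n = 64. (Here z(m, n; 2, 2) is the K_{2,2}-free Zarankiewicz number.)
z(86, 64; 2, 2) ≤ (1/2)[86 + √(86² + 4·86·64·63)] = (1/2)[86 + √1394404] = 633.4244

Kővári–Sós–Turán: let r_1, ..., r_86 be the row sums and z = Σ r_i the total number of 1s. Each pair of columns can share at most one row with both entries 1 (else a 2×2 all-ones block appears), so Σ_i C(r_i, 2) ≤ C(64, 2) = 2016. By convexity Σ_i C(r_i, 2) ≥ 86·C(z/86, 2) = z(z − 86)/(2·86), giving z² − 86z − 86·64·63 ≤ 0 and hence z ≤ (1/2)[86 + √(7396 + 4·346752)] = (1/2)[86 + √1394404] ≈ (1/2)(86 + 1180.8488) = 633.4244.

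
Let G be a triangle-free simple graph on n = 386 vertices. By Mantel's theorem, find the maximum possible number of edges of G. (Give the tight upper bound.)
ex(386, K_3) = ⌊386^2/4⌋ = 37249

Mantel (1907): a triangle-free graph on n vertices has at most ⌊n^2/4⌋ edges, with equality for the complete bipartite graph K_{⌊n/2⌋, ⌈n/2⌉}. For n = 386: ⌊386^2/4⌋ = ⌊148996/4⌋ = 37249. The extremal graph is K_{193, 193}, which has 193·193 = 37249 edges.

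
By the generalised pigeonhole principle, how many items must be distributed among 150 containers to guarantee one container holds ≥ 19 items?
n = (19 − 1)·150 + 1 = 2701

By the generalised pigeonhole principle, to guarantee some box contains ≥ r objects we need more than (r − 1) · k objects total. Threshold: n = (r − 1) · k + 1. With r = 19 and k = 150: n = 18 · 150 + 1 = 2700 + 1 = 2701. For n = 2700 = 18 · 150, we can put exactly 18 objects in every box, avoiding 19 in any single one — so 2701 is tight.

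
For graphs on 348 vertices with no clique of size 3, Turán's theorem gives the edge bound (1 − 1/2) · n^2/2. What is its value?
Turán density bound = (1/2) · 348^2/2 = 30276

Turán's theorem: ex(n, K_{r+1}) is achieved by the complete r-partite Turán graph T(n, r) with parts as balanced as possible, and is at most (1 − 1/r) · n^2/2. For r = 2, n = 348: the density bound is (1/2) · 121104/2 = 30276. Since 2 ∣ 348, the Turán graph T(348, 2) has parts of equal size 174, and its edge count e(T(348, 2)) = 30276 attains the density bound exactly.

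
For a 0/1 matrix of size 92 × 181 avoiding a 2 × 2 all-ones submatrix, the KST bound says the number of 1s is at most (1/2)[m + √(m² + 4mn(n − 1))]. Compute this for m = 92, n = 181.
z(92, 181; 2, 2) ≤ (1/2)[92 + √(92² + 4·92·181·180)] = (1/2)[92 + √11997904] = 1777.8995

Kővári–Sós–Turán: let r_1, ..., r_92 be the row sums and z = Σ r_i the total number of 1s. Each pair of columns can share at most one row with both entries 1 (else a 2×2 all-ones block appears), so Σ_i C(r_i, 2) ≤ C(181, 2) = 16290. By convexity Σ_i C(r_i, 2) ≥ 92·C(z/92, 2) = z(z − 92)/(2·92), giving z² − 92z − 92·181·180 ≤ 0 and hence z ≤ (1/2)[92 + √(8464 + 4·2997360)] = (1/2)[92 + √11997904] ≈ (1/2)(92 + 3463.7991) = 1777.8995.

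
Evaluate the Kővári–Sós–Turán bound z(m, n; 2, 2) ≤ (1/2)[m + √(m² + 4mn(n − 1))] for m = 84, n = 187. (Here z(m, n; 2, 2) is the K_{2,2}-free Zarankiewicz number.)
z(84, 187; 2, 2) ≤ (1/2)[84 + √(84² + 4·84·187·186)] = (1/2)[84 + √11693808] = 1751.8105

Kővári–Sós–Turán: let r_1, ..., r_84 be the row sums and z = Σ r_i the total number of 1s. Each pair of columns can share at most one row with both entries 1 (else a 2×2 all-ones block appears), so Σ_i C(r_i, 2) ≤ C(187, 2) = 17391. By convexity Σ_i C(r_i, 2) ≥ 84·C(z/84, 2) = z(z − 84)/(2·84), giving z² − 84z − 84·187·186 ≤ 0 and hence z ≤ (1/2)[84 + √(7056 + 4·2921688)] = (1/2)[84 + √11693808] ≈ (1/2)(84 + 3419.621) = 1751.8105.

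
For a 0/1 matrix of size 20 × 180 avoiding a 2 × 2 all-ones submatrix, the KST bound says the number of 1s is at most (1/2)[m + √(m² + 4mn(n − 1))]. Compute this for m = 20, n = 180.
z(20, 180; 2, 2) ≤ (1/2)[20 + √(20² + 4·20·180·179)] = (1/2)[20 + √2578000] = 812.8076

Kővári–Sós–Turán: let r_1, ..., r_20 be the row sums and z = Σ r_i the total number of 1s. Each pair of columns can share at most one row with both entries 1 (else a 2×2 all-ones block appears), so Σ_i C(r_i, 2) ≤ C(180, 2) = 16110. By convexity Σ_i C(r_i, 2) ≥ 20·C(z/20, 2) = z(z − 20)/(2·20), giving z² − 20z − 20·180·179 ≤ 0 and hence z ≤ (1/2)[20 + √(400 + 4·644400)] = (1/2)[20 + √2578000] ≈ (1/2)(20 + 1605.6151) = 812.8076.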